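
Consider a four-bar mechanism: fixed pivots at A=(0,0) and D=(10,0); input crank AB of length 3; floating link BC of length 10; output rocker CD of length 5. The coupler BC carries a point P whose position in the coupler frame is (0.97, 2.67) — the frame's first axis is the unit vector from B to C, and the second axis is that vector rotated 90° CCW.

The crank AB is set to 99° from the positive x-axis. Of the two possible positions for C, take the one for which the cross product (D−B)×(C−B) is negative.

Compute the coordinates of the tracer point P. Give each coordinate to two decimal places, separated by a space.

A=(0,0), D=(10.00,0)
B = A + 3.00·(cos99°, sin99°) = (-0.4693, 2.9631)
|BD| = 10.8805
circle(B,10.00) ∩ circle(D,5.00): a=8.8868, h=4.5853
  candidates: C₊=(9.3303,4.9549) cross=49.891; C₋=(6.8329,-3.8690) cross=-49.891
  mode - wants cross < 0 → take C=(6.8329,-3.8690) (cross=-49.891)
ex = (C−B)/|BC| = (0.7302,-0.6832); ey = (0.6832,0.7302)
P = B + 0.97·ex + 2.67·ey = (2.0632,4.2500)

2.06 4.25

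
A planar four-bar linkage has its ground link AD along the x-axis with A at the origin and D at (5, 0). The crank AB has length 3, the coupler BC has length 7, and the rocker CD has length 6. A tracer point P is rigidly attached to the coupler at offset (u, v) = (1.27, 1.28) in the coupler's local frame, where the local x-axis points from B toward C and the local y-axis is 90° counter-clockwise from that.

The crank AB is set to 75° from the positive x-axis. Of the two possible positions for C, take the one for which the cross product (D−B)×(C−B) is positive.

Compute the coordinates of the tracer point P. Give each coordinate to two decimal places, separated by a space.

1.46 4.56

A=(0,0), D=(5.00,0)
B = A + 3.00·(cos75°, sin75°) = (0.7765, 2.8978)
|BD| = 5.1221
circle(B,7.00) ∩ circle(D,6.00): a=3.8300, h=5.8592
  candidates: C₊=(7.2495,5.5624) cross=30.011; C₋=(0.6198,-4.1005) cross=-30.011
  mode + wants cross > 0 → take C=(7.2495,5.5624) (cross=30.011)
ex = (C−B)/|BC| = (0.9247,0.3807); ey = (-0.3807,0.9247)
P = B + 1.27·ex + 1.28·ey = (1.4636,4.5648)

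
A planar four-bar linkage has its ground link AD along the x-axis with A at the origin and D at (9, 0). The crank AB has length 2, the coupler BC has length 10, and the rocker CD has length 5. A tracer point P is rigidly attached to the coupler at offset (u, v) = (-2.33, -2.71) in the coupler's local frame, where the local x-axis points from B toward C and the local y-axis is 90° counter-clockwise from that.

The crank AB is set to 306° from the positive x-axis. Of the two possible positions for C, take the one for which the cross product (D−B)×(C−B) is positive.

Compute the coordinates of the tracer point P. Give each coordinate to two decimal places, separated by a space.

A=(0,0), D=(9.00,0)
B = A + 2.00·(cos306°, sin306°) = (1.1756, -1.6180)
|BD| = 7.9900
circle(B,10.00) ∩ circle(D,5.00): a=8.6884, h=4.9510
  candidates: C₊=(8.6813,4.9898) cross=39.558; C₋=(10.6865,-4.7070) cross=-39.558
  mode + wants cross > 0 → take C=(8.6813,4.9898) (cross=39.558)
ex = (C−B)/|BC| = (0.7506,0.6608); ey = (-0.6608,0.7506)
P = B + -2.33·ex + -2.71·ey = (1.2175,-5.1917)

1.22 -5.19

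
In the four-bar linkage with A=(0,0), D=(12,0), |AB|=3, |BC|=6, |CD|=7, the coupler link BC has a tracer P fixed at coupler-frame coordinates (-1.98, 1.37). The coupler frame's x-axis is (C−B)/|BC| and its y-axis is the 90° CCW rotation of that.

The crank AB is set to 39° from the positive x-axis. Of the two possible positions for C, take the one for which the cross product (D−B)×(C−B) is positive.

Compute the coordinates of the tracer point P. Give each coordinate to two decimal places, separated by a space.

-0.08 1.93

A=(0,0), D=(12.00,0)
B = A + 3.00·(cos39°, sin39°) = (2.3314, 1.8880)
|BD| = 9.8512
circle(B,6.00) ∩ circle(D,7.00): a=4.2658, h=4.2194
  candidates: C₊=(7.3268,5.2116) cross=41.566; C₋=(5.7095,-3.0707) cross=-41.566
  mode + wants cross > 0 → take C=(7.3268,5.2116) (cross=41.566)
ex = (C−B)/|BC| = (0.8326,0.5539); ey = (-0.5539,0.8326)
P = B + -1.98·ex + 1.37·ey = (-0.0759,1.9318)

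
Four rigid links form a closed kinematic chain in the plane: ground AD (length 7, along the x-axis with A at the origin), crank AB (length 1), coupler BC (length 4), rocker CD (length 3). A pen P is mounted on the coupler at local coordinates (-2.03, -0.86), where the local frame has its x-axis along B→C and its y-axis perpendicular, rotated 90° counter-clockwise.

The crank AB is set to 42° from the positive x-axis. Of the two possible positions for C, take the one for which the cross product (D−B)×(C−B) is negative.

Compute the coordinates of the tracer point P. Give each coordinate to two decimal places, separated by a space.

A=(0,0), D=(7.00,0)
B = A + 1.00·(cos42°, sin42°) = (0.7431, 0.6691)
|BD| = 6.2925
circle(B,4.00) ∩ circle(D,3.00): a=3.7025, h=1.5138
  candidates: C₊=(4.5856,1.7806) cross=9.526; C₋=(4.2637,-1.2298) cross=-9.526
  mode - wants cross < 0 → take C=(4.2637,-1.2298) (cross=-9.526)
ex = (C−B)/|BC| = (0.8801,-0.4747); ey = (0.4747,0.8801)
P = B + -2.03·ex + -0.86·ey = (-1.4518,0.8759)

-1.45 0.88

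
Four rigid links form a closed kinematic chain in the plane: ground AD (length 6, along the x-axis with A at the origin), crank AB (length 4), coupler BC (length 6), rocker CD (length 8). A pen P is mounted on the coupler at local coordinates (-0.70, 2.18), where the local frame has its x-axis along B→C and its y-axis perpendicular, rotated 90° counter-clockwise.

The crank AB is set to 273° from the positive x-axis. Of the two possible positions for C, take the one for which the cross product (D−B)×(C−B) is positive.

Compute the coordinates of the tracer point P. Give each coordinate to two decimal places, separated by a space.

A=(0,0), D=(6.00,0)
B = A + 4.00·(cos273°, sin273°) = (0.2093, -3.9945)
|BD| = 7.0348
circle(B,6.00) ∩ circle(D,8.00): a=1.5273, h=5.8024
  candidates: C₊=(-1.8282,1.6489) cross=40.818; C₋=(4.7612,-7.9035) cross=-40.818
  mode + wants cross > 0 → take C=(-1.8282,1.6489) (cross=40.818)
ex = (C−B)/|BC| = (-0.3396,0.9406); ey = (-0.9406,-0.3396)
P = B + -0.70·ex + 2.18·ey = (-1.6034,-5.3932)

-1.60 -5.39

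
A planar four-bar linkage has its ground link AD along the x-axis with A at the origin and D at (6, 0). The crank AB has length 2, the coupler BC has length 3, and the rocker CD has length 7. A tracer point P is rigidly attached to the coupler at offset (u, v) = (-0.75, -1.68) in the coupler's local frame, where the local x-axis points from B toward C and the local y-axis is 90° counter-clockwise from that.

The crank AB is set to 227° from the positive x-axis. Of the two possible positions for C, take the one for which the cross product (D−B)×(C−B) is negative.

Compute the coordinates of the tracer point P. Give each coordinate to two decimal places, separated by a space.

A=(0,0), D=(6.00,0)
B = A + 2.00·(cos227°, sin227°) = (-1.3640, -1.4627)
|BD| = 7.5079
circle(B,3.00) ∩ circle(D,7.00): a=1.0901, h=2.7950
  candidates: C₊=(-0.8394,1.4911) cross=20.984; C₋=(0.2497,-3.9917) cross=-20.984
  mode - wants cross < 0 → take C=(0.2497,-3.9917) (cross=-20.984)
ex = (C−B)/|BC| = (0.5379,-0.8430); ey = (0.8430,0.5379)
P = B + -0.75·ex + -1.68·ey = (-3.1837,-1.7341)

-3.18 -1.73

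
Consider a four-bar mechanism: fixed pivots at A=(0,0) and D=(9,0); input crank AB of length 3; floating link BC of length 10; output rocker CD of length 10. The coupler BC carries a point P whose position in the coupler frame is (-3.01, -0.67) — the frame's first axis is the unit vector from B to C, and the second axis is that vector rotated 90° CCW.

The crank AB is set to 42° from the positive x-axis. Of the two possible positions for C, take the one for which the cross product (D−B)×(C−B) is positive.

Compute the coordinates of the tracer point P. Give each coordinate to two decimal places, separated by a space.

0.94 -0.80

A=(0,0), D=(9.00,0)
B = A + 3.00·(cos42°, sin42°) = (2.2294, 2.0074)
|BD| = 7.0619
circle(B,10.00) ∩ circle(D,10.00): a=3.5309, h=9.3559
  candidates: C₊=(8.2742,9.9736) cross=66.070; C₋=(2.9552,-7.9662) cross=-66.070
  mode + wants cross > 0 → take C=(8.2742,9.9736) (cross=66.070)
ex = (C−B)/|BC| = (0.6045,0.7966); ey = (-0.7966,0.6045)
P = B + -3.01·ex + -0.67·ey = (0.9437,-0.7954)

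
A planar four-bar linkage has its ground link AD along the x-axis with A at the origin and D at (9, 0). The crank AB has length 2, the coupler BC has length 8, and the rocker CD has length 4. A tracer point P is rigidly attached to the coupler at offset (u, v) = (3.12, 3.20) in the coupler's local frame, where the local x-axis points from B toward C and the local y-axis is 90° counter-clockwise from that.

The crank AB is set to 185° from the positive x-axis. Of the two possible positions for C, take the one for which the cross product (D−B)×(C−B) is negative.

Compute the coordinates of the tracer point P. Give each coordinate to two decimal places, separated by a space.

A=(0,0), D=(9.00,0)
B = A + 2.00·(cos185°, sin185°) = (-1.9924, -0.1743)
|BD| = 10.9938
circle(B,8.00) ∩ circle(D,4.00): a=7.6799, h=2.2402
  candidates: C₊=(5.6511,2.1874) cross=24.628; C₋=(5.7221,-2.2925) cross=-24.628
  mode - wants cross < 0 → take C=(5.7221,-2.2925) (cross=-24.628)
ex = (C−B)/|BC| = (0.9643,-0.2648); ey = (0.2648,0.9643)
P = B + 3.12·ex + 3.20·ey = (1.8635,2.0854)

1.86 2.09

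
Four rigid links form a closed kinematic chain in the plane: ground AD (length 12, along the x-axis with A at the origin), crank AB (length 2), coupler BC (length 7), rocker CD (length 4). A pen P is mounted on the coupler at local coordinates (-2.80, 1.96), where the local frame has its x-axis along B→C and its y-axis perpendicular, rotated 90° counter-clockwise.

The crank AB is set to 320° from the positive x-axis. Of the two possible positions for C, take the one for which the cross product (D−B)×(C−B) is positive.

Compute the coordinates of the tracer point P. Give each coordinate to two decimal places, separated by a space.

A=(0,0), D=(12.00,0)
B = A + 2.00·(cos320°, sin320°) = (1.5321, -1.2856)
|BD| = 10.5466
circle(B,7.00) ∩ circle(D,4.00): a=6.8378, h=1.4983
  candidates: C₊=(8.1362,1.0350) cross=15.802; C₋=(8.5015,-1.9392) cross=-15.802
  mode + wants cross > 0 → take C=(8.1362,1.0350) (cross=15.802)
ex = (C−B)/|BC| = (0.9434,0.3315); ey = (-0.3315,0.9434)
P = B + -2.80·ex + 1.96·ey = (-1.7593,-0.3647)

-1.76 -0.36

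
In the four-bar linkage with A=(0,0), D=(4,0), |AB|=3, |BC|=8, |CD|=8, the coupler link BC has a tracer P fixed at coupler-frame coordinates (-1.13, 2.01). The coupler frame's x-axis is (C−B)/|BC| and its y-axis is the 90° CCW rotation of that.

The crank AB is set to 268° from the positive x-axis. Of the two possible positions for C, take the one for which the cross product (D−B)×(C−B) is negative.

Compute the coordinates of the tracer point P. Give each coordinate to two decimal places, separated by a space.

0.14 -0.70

A=(0,0), D=(4.00,0)
B = A + 3.00·(cos268°, sin268°) = (-0.1047, -2.9982)
|BD| = 5.0831
circle(B,8.00) ∩ circle(D,8.00): a=2.5415, h=7.5856
  candidates: C₊=(-2.5266,4.6264) cross=38.558; C₋=(6.4219,-7.6246) cross=-38.558
  mode - wants cross < 0 → take C=(6.4219,-7.6246) (cross=-38.558)
ex = (C−B)/|BC| = (0.8158,-0.5783); ey = (0.5783,0.8158)
P = B + -1.13·ex + 2.01·ey = (0.1358,-0.7049)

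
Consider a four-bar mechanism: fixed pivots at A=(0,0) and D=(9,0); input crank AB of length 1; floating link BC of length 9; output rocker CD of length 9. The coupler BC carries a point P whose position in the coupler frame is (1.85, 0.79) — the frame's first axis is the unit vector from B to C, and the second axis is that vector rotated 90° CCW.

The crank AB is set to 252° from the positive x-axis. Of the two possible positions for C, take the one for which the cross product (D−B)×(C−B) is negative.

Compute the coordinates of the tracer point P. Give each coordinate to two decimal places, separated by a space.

A=(0,0), D=(9.00,0)
B = A + 1.00·(cos252°, sin252°) = (-0.3090, -0.9511)
|BD| = 9.3575
circle(B,9.00) ∩ circle(D,9.00): a=4.6787, h=7.6883
  candidates: C₊=(3.5641,7.1729) cross=71.943; C₋=(5.1269,-8.1240) cross=-71.943
  mode - wants cross < 0 → take C=(5.1269,-8.1240) (cross=-71.943)
ex = (C−B)/|BC| = (0.6040,-0.7970); ey = (0.7970,0.6040)
P = B + 1.85·ex + 0.79·ey = (1.4380,-1.9483)

1.44 -1.95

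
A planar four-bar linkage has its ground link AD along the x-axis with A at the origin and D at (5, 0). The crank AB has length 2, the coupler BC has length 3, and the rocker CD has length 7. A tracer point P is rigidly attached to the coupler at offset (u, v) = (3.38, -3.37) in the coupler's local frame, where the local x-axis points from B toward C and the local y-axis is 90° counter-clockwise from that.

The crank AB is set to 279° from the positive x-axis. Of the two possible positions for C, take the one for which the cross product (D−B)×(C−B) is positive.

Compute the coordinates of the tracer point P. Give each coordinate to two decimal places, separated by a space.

A=(0,0), D=(5.00,0)
B = A + 2.00·(cos279°, sin279°) = (0.3129, -1.9754)
|BD| = 5.0864
circle(B,3.00) ∩ circle(D,7.00): a=-1.3889, h=2.6591
  candidates: C₊=(-1.9997,-0.0644) cross=13.525; C₋=(0.0657,-4.9652) cross=-13.525
  mode + wants cross > 0 → take C=(-1.9997,-0.0644) (cross=13.525)
ex = (C−B)/|BC| = (-0.7709,0.6370); ey = (-0.6370,-0.7709)
P = B + 3.38·ex + -3.37·ey = (-0.1459,2.7755)

-0.15 2.78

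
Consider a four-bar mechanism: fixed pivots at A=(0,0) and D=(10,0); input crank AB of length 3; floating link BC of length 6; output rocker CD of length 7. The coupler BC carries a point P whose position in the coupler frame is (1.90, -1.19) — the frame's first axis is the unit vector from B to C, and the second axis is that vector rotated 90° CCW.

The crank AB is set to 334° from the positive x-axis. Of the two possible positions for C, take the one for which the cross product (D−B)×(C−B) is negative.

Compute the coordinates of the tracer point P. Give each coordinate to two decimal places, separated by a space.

2.94 -3.54

A=(0,0), D=(10.00,0)
B = A + 3.00·(cos334°, sin334°) = (2.6964, -1.3151)
|BD| = 7.4211
circle(B,6.00) ∩ circle(D,7.00): a=2.8347, h=5.2882
  candidates: C₊=(4.5490,4.3917) cross=39.244; C₋=(6.4233,-6.0172) cross=-39.244
  mode - wants cross < 0 → take C=(6.4233,-6.0172) (cross=-39.244)
ex = (C−B)/|BC| = (0.6212,-0.7837); ey = (0.7837,0.6212)
P = B + 1.90·ex + -1.19·ey = (2.9440,-3.5433)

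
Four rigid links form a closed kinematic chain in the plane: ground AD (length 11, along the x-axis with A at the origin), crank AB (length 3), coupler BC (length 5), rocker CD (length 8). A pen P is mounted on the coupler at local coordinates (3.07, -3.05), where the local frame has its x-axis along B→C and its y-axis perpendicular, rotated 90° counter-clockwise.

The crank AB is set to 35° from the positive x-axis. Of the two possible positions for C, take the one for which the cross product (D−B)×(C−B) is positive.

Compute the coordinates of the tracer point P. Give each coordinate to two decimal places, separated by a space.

6.73 2.38

A=(0,0), D=(11.00,0)
B = A + 3.00·(cos35°, sin35°) = (2.4575, 1.7207)
|BD| = 8.7141
circle(B,5.00) ∩ circle(D,8.00): a=2.1193, h=4.5286
  candidates: C₊=(5.4293,5.7417) cross=39.463; C₋=(3.6408,-3.1372) cross=-39.463
  mode + wants cross > 0 → take C=(5.4293,5.7417) (cross=39.463)
ex = (C−B)/|BC| = (0.5944,0.8042); ey = (-0.8042,0.5944)
P = B + 3.07·ex + -3.05·ey = (6.7350,2.3768)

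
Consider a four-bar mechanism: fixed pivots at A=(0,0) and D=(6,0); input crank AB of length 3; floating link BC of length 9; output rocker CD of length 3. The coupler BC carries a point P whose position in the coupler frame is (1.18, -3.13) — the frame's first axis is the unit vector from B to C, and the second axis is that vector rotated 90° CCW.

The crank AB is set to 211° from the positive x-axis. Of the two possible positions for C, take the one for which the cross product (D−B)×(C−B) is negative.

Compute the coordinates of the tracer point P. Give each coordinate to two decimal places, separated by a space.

A=(0,0), D=(6.00,0)
B = A + 3.00·(cos211°, sin211°) = (-2.5715, -1.5451)
|BD| = 8.7097
circle(B,9.00) ∩ circle(D,3.00): a=8.4882, h=2.9918
  candidates: C₊=(5.2513,2.9051) cross=26.058; C₋=(6.3128,-2.9836) cross=-26.058
  mode - wants cross < 0 → take C=(6.3128,-2.9836) (cross=-26.058)
ex = (C−B)/|BC| = (0.9871,-0.1598); ey = (0.1598,0.9871)
P = B + 1.18·ex + -3.13·ey = (-1.9070,-4.8235)

-1.91 -4.82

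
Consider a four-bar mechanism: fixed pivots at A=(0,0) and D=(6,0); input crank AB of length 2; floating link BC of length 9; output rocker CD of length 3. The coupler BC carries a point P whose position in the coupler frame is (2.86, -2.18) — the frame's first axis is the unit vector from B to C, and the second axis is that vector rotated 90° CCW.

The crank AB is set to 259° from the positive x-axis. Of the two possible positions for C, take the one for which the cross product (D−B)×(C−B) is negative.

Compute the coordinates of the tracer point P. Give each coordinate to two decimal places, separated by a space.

2.59 -3.99

A=(0,0), D=(6.00,0)
B = A + 2.00·(cos259°, sin259°) = (-0.3816, -1.9633)
|BD| = 6.6768
circle(B,9.00) ∩ circle(D,3.00): a=8.7302, h=2.1871
  candidates: C₊=(7.3196,2.6942) cross=14.603; C₋=(8.6058,-1.4866) cross=-14.603
  mode - wants cross < 0 → take C=(8.6058,-1.4866) (cross=-14.603)
ex = (C−B)/|BC| = (0.9986,0.0530); ey = (-0.0530,0.9986)
P = B + 2.86·ex + -2.18·ey = (2.5898,-3.9887)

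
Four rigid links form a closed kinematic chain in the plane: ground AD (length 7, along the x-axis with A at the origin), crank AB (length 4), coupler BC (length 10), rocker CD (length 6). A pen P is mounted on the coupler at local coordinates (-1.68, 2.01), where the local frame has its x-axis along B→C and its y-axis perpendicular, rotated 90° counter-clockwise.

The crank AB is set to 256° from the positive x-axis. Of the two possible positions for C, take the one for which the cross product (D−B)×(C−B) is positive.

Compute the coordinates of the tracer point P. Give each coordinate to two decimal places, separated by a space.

A=(0,0), D=(7.00,0)
B = A + 4.00·(cos256°, sin256°) = (-0.9677, -3.8812)
|BD| = 8.8627
circle(B,10.00) ∩ circle(D,6.00): a=8.0420, h=5.9436
  candidates: C₊=(3.6593,4.9840) cross=52.676; C₋=(8.8650,-5.7028) cross=-52.676
  mode + wants cross > 0 → take C=(3.6593,4.9840) (cross=52.676)
ex = (C−B)/|BC| = (0.4627,0.8865); ey = (-0.8865,0.4627)
P = B + -1.68·ex + 2.01·ey = (-3.5269,-4.4405)

-3.53 -4.44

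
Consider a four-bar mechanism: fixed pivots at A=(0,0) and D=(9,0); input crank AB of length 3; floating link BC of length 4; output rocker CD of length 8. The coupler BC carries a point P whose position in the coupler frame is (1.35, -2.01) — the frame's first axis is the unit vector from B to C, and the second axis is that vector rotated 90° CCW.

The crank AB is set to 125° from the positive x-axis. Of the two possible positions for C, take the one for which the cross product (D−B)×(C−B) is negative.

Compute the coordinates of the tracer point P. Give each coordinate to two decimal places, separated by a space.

-2.27 0.10

A=(0,0), D=(9.00,0)
B = A + 3.00·(cos125°, sin125°) = (-1.7207, 2.4575)
|BD| = 10.9988
circle(B,4.00) ∩ circle(D,8.00): a=3.3173, h=2.2350
  candidates: C₊=(2.0121,3.8948) cross=24.583; C₋=(1.0134,-0.4623) cross=-24.583
  mode - wants cross < 0 → take C=(1.0134,-0.4623) (cross=-24.583)
ex = (C−B)/|BC| = (0.6835,-0.7299); ey = (0.7299,0.6835)
P = B + 1.35·ex + -2.01·ey = (-2.2651,0.0982)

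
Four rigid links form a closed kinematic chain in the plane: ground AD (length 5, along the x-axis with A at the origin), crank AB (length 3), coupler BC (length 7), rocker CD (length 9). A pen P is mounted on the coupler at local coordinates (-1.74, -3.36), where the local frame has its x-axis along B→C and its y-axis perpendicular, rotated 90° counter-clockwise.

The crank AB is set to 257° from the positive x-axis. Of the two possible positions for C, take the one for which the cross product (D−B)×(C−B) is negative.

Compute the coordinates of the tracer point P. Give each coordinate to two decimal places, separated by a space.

A=(0,0), D=(5.00,0)
B = A + 3.00·(cos257°, sin257°) = (-0.6749, -2.9231)
|BD| = 6.3835
circle(B,7.00) ∩ circle(D,9.00): a=0.6853, h=6.9664
  candidates: C₊=(-3.2557,3.5837) cross=44.470; C₋=(3.1244,-8.8024) cross=-44.470
  mode - wants cross < 0 → take C=(3.1244,-8.8024) (cross=-44.470)
ex = (C−B)/|BC| = (0.5427,-0.8399); ey = (0.8399,0.5427)
P = B + -1.74·ex + -3.36·ey = (-4.4413,-3.2853)

-4.44 -3.29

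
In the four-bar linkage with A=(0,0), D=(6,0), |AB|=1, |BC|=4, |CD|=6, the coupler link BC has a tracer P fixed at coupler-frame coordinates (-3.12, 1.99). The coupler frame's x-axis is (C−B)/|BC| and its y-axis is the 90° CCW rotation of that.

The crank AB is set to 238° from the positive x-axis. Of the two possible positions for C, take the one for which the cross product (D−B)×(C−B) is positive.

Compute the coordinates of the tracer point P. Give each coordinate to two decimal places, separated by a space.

A=(0,0), D=(6.00,0)
B = A + 1.00·(cos238°, sin238°) = (-0.5299, -0.8480)
|BD| = 6.5848
circle(B,4.00) ∩ circle(D,6.00): a=1.7737, h=3.5852
  candidates: C₊=(0.7673,2.9358) cross=23.608; C₋=(1.6908,-4.1750) cross=-23.608
  mode + wants cross > 0 → take C=(0.7673,2.9358) (cross=23.608)
ex = (C−B)/|BC| = (0.3243,0.9460); ey = (-0.9460,0.3243)
P = B + -3.12·ex + 1.99·ey = (-3.4242,-3.1541)

-3.42 -3.15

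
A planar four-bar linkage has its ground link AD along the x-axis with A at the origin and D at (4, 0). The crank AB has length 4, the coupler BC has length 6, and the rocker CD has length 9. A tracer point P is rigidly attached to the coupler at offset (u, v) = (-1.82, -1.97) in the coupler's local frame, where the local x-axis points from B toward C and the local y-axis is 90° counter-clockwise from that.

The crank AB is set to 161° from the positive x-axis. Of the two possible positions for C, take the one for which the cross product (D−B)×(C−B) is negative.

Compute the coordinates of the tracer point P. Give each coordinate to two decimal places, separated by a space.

A=(0,0), D=(4.00,0)
B = A + 4.00·(cos161°, sin161°) = (-3.7821, 1.3023)
|BD| = 7.8903
circle(B,6.00) ∩ circle(D,9.00): a=1.0935, h=5.8995
  candidates: C₊=(-1.7298,6.9404) cross=46.549; C₋=(-3.6772,-4.6968) cross=-46.549
  mode - wants cross < 0 → take C=(-3.6772,-4.6968) (cross=-46.549)
ex = (C−B)/|BC| = (0.0175,-0.9998); ey = (0.9998,0.0175)
P = B + -1.82·ex + -1.97·ey = (-5.7836,3.0876)

-5.78 3.09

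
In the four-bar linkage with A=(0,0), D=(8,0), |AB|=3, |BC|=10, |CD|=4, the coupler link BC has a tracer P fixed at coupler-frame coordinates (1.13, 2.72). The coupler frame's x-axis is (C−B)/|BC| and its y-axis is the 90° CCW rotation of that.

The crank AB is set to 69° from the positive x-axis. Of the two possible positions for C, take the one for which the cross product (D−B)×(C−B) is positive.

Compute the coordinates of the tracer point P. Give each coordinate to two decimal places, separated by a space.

2.27 5.49

A=(0,0), D=(8.00,0)
B = A + 3.00·(cos69°, sin69°) = (1.0751, 2.8007)
|BD| = 7.4698
circle(B,10.00) ∩ circle(D,4.00): a=9.3575, h=3.5266
  candidates: C₊=(11.0722,2.5615) cross=26.343; C₋=(8.4277,-3.9771) cross=-26.343
  mode + wants cross > 0 → take C=(11.0722,2.5615) (cross=26.343)
ex = (C−B)/|BC| = (0.9997,-0.0239); ey = (0.0239,0.9997)
P = B + 1.13·ex + 2.72·ey = (2.2699,5.4929)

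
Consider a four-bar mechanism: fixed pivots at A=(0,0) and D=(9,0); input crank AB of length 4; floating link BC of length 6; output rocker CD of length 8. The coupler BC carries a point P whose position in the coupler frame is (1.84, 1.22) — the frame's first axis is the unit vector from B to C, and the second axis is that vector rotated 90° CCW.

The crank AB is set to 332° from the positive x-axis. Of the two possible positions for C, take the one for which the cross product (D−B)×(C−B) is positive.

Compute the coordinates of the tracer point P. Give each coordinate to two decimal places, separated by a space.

A=(0,0), D=(9.00,0)
B = A + 4.00·(cos332°, sin332°) = (3.5318, -1.8779)
|BD| = 5.7817
circle(B,6.00) ∩ circle(D,8.00): a=0.4694, h=5.9816
  candidates: C₊=(2.0329,3.9319) cross=34.584; C₋=(5.9186,-7.3827) cross=-34.584
  mode + wants cross > 0 → take C=(2.0329,3.9319) (cross=34.584)
ex = (C−B)/|BC| = (-0.2498,0.9683); ey = (-0.9683,-0.2498)
P = B + 1.84·ex + 1.22·ey = (1.8908,-0.4010)

1.89 -0.40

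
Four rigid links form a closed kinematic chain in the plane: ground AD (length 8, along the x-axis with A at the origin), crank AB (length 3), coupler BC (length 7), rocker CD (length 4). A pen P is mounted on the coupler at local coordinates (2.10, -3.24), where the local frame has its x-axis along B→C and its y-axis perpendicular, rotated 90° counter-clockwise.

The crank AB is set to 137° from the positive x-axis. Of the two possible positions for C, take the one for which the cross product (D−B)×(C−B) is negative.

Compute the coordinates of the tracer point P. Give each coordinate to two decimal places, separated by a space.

A=(0,0), D=(8.00,0)
B = A + 3.00·(cos137°, sin137°) = (-2.1941, 2.0460)
|BD| = 10.3974
circle(B,7.00) ∩ circle(D,4.00): a=6.7856, h=1.7191
  candidates: C₊=(4.7972,2.3962) cross=17.874; C₋=(4.1206,-0.9748) cross=-17.874
  mode - wants cross < 0 → take C=(4.1206,-0.9748) (cross=-17.874)
ex = (C−B)/|BC| = (0.9021,-0.4315); ey = (0.4315,0.9021)
P = B + 2.10·ex + -3.24·ey = (-1.6979,-1.7830)

-1.70 -1.78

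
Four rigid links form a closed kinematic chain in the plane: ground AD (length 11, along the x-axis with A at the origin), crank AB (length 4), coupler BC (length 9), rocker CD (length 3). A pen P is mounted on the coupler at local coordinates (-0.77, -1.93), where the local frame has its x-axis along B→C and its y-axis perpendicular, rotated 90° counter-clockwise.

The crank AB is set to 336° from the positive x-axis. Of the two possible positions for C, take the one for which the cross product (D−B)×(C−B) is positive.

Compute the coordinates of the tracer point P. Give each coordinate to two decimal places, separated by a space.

3.98 -3.68

A=(0,0), D=(11.00,0)
B = A + 4.00·(cos336°, sin336°) = (3.6542, -1.6269)
|BD| = 7.5238
circle(B,9.00) ∩ circle(D,3.00): a=8.5467, h=2.8202
  candidates: C₊=(11.3888,2.9747) cross=21.219; C₋=(12.6085,-2.5323) cross=-21.219
  mode + wants cross > 0 → take C=(11.3888,2.9747) (cross=21.219)
ex = (C−B)/|BC| = (0.8594,0.5113); ey = (-0.5113,0.8594)
P = B + -0.77·ex + -1.93·ey = (3.9792,-3.6793)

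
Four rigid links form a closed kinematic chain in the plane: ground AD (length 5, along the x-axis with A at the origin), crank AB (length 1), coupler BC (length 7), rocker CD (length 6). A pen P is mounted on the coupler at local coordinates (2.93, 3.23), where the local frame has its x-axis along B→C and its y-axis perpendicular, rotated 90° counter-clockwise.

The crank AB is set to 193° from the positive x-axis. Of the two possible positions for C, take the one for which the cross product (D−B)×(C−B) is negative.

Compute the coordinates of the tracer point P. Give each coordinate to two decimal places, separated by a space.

A=(0,0), D=(5.00,0)
B = A + 1.00·(cos193°, sin193°) = (-0.9744, -0.2250)
|BD| = 5.9786
circle(B,7.00) ∩ circle(D,6.00): a=4.0765, h=5.6905
  candidates: C₊=(2.8851,5.6149) cross=34.021; C₋=(3.3134,-5.7581) cross=-34.021
  mode - wants cross < 0 → take C=(3.3134,-5.7581) (cross=-34.021)
ex = (C−B)/|BC| = (0.6125,-0.7904); ey = (0.7904,0.6125)
P = B + 2.93·ex + 3.23·ey = (3.3735,-0.5625)

3.37 -0.56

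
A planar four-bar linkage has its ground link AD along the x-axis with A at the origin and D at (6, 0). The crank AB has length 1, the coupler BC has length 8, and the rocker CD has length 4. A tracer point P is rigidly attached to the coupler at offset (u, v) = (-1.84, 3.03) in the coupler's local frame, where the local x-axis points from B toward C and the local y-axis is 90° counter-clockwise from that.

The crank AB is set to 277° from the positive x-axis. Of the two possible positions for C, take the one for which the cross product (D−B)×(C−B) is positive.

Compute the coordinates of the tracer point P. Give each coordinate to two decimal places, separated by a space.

-3.20 0.24

A=(0,0), D=(6.00,0)
B = A + 1.00·(cos277°, sin277°) = (0.1219, -0.9925)
|BD| = 5.9613
circle(B,8.00) ∩ circle(D,4.00): a=7.0066, h=3.8610
  candidates: C₊=(6.3878,3.9812) cross=23.017; C₋=(7.6735,-3.6331) cross=-23.017
  mode + wants cross > 0 → take C=(6.3878,3.9812) (cross=23.017)
ex = (C−B)/|BC| = (0.7832,0.6217); ey = (-0.6217,0.7832)
P = B + -1.84·ex + 3.03·ey = (-3.2031,0.2367)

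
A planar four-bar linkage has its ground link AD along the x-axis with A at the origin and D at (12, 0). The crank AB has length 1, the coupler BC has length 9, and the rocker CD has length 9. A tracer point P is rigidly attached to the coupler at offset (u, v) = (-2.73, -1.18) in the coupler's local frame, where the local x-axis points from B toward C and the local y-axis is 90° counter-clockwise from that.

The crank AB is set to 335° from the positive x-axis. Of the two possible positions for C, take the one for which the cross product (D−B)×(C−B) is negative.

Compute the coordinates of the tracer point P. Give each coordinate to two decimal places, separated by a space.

-1.76 0.90

A=(0,0), D=(12.00,0)
B = A + 1.00·(cos335°, sin335°) = (0.9063, -0.4226)
|BD| = 11.1017
circle(B,9.00) ∩ circle(D,9.00): a=5.5509, h=7.0843
  candidates: C₊=(6.1835,6.8679) cross=78.648; C₋=(6.7228,-7.2905) cross=-78.648
  mode - wants cross < 0 → take C=(6.7228,-7.2905) (cross=-78.648)
ex = (C−B)/|BC| = (0.6463,-0.7631); ey = (0.7631,0.6463)
P = B + -2.73·ex + -1.18·ey = (-1.7585,0.8980)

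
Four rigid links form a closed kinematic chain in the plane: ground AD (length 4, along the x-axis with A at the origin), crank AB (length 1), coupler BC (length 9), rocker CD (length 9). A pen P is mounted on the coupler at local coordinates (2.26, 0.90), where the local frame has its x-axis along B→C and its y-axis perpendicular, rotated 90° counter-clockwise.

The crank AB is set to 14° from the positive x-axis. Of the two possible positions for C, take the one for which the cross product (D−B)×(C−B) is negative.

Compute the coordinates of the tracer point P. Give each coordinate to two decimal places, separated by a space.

A=(0,0), D=(4.00,0)
B = A + 1.00·(cos14°, sin14°) = (0.9703, 0.2419)
|BD| = 3.0393
circle(B,9.00) ∩ circle(D,9.00): a=1.5197, h=8.8708
  candidates: C₊=(3.1912,8.9636) cross=26.961; C₋=(1.7791,-8.7217) cross=-26.961
  mode - wants cross < 0 → take C=(1.7791,-8.7217) (cross=-26.961)
ex = (C−B)/|BC| = (0.0899,-0.9960); ey = (0.9960,0.0899)
P = B + 2.26·ex + 0.90·ey = (2.0697,-1.9281)

2.07 -1.93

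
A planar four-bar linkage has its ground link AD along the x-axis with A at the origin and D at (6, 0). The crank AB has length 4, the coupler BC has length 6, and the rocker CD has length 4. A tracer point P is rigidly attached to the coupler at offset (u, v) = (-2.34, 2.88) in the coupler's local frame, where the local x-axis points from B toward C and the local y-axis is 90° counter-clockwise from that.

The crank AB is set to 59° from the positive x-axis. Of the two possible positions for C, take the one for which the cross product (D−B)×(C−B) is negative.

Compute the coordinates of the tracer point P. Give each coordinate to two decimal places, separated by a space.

4.59 6.14

A=(0,0), D=(6.00,0)
B = A + 4.00·(cos59°, sin59°) = (2.0602, 3.4287)
|BD| = 5.2229
circle(B,6.00) ∩ circle(D,4.00): a=4.5261, h=3.9388
  candidates: C₊=(8.0602,3.4287) cross=20.572; C₋=(2.8886,-2.5139) cross=-20.572
  mode - wants cross < 0 → take C=(2.8886,-2.5139) (cross=-20.572)
ex = (C−B)/|BC| = (0.1381,-0.9904); ey = (0.9904,0.1381)
P = B + -2.34·ex + 2.88·ey = (4.5895,6.1439)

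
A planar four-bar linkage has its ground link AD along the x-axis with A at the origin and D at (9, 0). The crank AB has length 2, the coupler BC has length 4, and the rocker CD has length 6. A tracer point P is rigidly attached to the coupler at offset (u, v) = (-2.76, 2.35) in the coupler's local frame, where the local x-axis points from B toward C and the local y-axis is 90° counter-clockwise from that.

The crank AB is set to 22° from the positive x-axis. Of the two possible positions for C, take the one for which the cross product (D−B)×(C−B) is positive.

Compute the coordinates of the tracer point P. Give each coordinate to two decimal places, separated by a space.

-1.71 0.11

A=(0,0), D=(9.00,0)
B = A + 2.00·(cos22°, sin22°) = (1.8544, 0.7492)
|BD| = 7.1848
circle(B,4.00) ∩ circle(D,6.00): a=2.2006, h=3.3403
  candidates: C₊=(4.3913,3.8418) cross=23.999; C₋=(3.6946,-2.8023) cross=-23.999
  mode + wants cross > 0 → take C=(4.3913,3.8418) (cross=23.999)
ex = (C−B)/|BC| = (0.6342,0.7731); ey = (-0.7731,0.6342)
P = B + -2.76·ex + 2.35·ey = (-1.7130,0.1057)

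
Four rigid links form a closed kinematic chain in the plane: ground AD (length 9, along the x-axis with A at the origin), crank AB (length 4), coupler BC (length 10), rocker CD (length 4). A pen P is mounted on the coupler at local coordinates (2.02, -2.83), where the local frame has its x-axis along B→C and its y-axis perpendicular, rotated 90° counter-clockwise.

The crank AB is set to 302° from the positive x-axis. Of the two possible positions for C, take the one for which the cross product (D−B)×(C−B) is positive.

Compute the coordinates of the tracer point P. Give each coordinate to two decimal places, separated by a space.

5.57 -3.81

A=(0,0), D=(9.00,0)
B = A + 4.00·(cos302°, sin302°) = (2.1197, -3.3922)
|BD| = 7.6711
circle(B,10.00) ∩ circle(D,4.00): a=9.3106, h=3.6485
  candidates: C₊=(8.8571,3.9974) cross=27.988; C₋=(12.0839,-2.5474) cross=-27.988
  mode + wants cross > 0 → take C=(8.8571,3.9974) (cross=27.988)
ex = (C−B)/|BC| = (0.6737,0.7390); ey = (-0.7390,0.6737)
P = B + 2.02·ex + -2.83·ey = (5.5719,-3.8062)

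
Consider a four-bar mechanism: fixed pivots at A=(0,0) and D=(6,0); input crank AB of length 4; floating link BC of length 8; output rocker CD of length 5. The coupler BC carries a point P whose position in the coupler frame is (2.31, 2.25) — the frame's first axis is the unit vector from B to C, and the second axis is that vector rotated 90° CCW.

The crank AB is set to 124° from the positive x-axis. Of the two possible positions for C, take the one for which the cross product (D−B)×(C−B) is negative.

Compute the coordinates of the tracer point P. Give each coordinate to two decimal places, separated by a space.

0.92 2.67

A=(0,0), D=(6.00,0)
B = A + 4.00·(cos124°, sin124°) = (-2.2368, 3.3162)
|BD| = 8.8793
circle(B,8.00) ∩ circle(D,5.00): a=6.6358, h=4.4684
  candidates: C₊=(5.5877,4.9830) cross=39.676; C₋=(2.2500,-3.3072) cross=-39.676
  mode - wants cross < 0 → take C=(2.2500,-3.3072) (cross=-39.676)
ex = (C−B)/|BC| = (0.5608,-0.8279); ey = (0.8279,0.5608)
P = B + 2.31·ex + 2.25·ey = (0.9216,2.6656)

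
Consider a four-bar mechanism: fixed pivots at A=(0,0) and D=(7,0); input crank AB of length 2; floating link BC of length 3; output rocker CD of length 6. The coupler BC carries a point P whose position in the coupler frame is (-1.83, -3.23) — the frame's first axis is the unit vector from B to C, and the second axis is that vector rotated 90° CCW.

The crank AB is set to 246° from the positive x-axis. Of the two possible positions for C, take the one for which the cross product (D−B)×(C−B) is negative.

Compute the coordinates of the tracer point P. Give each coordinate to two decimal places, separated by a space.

-3.87 -3.93

A=(0,0), D=(7.00,0)
B = A + 2.00·(cos246°, sin246°) = (-0.8135, -1.8271)
|BD| = 8.0243
circle(B,3.00) ∩ circle(D,6.00): a=2.3297, h=1.8901
  candidates: C₊=(1.0247,0.5438) cross=15.166; C₋=(1.8854,-3.1370) cross=-15.166
  mode - wants cross < 0 → take C=(1.8854,-3.1370) (cross=-15.166)
ex = (C−B)/|BC| = (0.8996,-0.4367); ey = (0.4367,0.8996)
P = B + -1.83·ex + -3.23·ey = (-3.8702,-3.9338)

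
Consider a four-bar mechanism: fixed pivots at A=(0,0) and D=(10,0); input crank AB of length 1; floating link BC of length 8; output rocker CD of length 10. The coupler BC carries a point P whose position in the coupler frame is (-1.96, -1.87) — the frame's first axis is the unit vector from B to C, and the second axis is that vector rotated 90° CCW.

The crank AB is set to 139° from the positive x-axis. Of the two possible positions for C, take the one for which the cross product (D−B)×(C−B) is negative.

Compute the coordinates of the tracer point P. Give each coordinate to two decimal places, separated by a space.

A=(0,0), D=(10.00,0)
B = A + 1.00·(cos139°, sin139°) = (-0.7547, 0.6561)
|BD| = 10.7747
circle(B,8.00) ∩ circle(D,10.00): a=3.7168, h=7.0842
  candidates: C₊=(3.3865,7.5008) cross=76.330; C₋=(2.5238,-6.6413) cross=-76.330
  mode - wants cross < 0 → take C=(2.5238,-6.6413) (cross=-76.330)
ex = (C−B)/|BC| = (0.4098,-0.9122); ey = (0.9122,0.4098)
P = B + -1.96·ex + -1.87·ey = (-3.2637,1.6776)

-3.26 1.68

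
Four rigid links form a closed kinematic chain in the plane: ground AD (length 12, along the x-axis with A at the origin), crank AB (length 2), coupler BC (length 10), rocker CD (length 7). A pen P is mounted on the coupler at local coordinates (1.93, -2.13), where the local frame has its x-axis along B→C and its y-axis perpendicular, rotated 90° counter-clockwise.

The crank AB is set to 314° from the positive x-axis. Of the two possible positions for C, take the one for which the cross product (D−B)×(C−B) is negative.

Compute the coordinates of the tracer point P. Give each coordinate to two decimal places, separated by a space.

1.92 -4.26

A=(0,0), D=(12.00,0)
B = A + 2.00·(cos314°, sin314°) = (1.3893, -1.4387)
|BD| = 10.7078
circle(B,10.00) ∩ circle(D,7.00): a=7.7353, h=6.3376
  candidates: C₊=(8.2030,5.8807) cross=67.861; C₋=(9.9060,-6.6795) cross=-67.861
  mode - wants cross < 0 → take C=(9.9060,-6.6795) (cross=-67.861)
ex = (C−B)/|BC| = (0.8517,-0.5241); ey = (0.5241,0.8517)
P = B + 1.93·ex + -2.13·ey = (1.9168,-4.2642)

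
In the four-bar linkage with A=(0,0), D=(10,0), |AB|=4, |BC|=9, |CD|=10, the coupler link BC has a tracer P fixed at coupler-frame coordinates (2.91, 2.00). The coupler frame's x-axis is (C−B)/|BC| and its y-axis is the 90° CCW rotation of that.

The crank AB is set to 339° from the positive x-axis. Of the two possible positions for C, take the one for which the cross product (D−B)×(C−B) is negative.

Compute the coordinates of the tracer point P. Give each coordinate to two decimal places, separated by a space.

A=(0,0), D=(10.00,0)
B = A + 4.00·(cos339°, sin339°) = (3.7343, -1.4335)
|BD| = 6.4276
circle(B,9.00) ∩ circle(D,10.00): a=1.7358, h=8.8310
  candidates: C₊=(3.4569,7.5623) cross=56.762; C₋=(7.3959,-9.6550) cross=-56.762
  mode - wants cross < 0 → take C=(7.3959,-9.6550) (cross=-56.762)
ex = (C−B)/|BC| = (0.4068,-0.9135); ey = (0.9135,0.4068)
P = B + 2.91·ex + 2.00·ey = (6.7452,-3.2781)

6.75 -3.28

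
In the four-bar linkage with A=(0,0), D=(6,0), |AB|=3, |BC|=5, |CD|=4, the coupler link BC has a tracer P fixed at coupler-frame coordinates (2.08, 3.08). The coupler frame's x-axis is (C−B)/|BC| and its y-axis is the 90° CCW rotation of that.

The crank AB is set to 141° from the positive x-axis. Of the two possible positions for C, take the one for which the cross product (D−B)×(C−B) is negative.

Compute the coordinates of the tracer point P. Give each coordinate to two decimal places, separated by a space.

A=(0,0), D=(6.00,0)
B = A + 3.00·(cos141°, sin141°) = (-2.3314, 1.8880)
|BD| = 8.5427
circle(B,5.00) ∩ circle(D,4.00): a=4.7981, h=1.4065
  candidates: C₊=(2.6589,2.1993) cross=12.015; C₋=(2.0372,-0.5441) cross=-12.015
  mode - wants cross < 0 → take C=(2.0372,-0.5441) (cross=-12.015)
ex = (C−B)/|BC| = (0.8737,-0.4864); ey = (0.4864,0.8737)
P = B + 2.08·ex + 3.08·ey = (0.9841,3.5673)

0.98 3.57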